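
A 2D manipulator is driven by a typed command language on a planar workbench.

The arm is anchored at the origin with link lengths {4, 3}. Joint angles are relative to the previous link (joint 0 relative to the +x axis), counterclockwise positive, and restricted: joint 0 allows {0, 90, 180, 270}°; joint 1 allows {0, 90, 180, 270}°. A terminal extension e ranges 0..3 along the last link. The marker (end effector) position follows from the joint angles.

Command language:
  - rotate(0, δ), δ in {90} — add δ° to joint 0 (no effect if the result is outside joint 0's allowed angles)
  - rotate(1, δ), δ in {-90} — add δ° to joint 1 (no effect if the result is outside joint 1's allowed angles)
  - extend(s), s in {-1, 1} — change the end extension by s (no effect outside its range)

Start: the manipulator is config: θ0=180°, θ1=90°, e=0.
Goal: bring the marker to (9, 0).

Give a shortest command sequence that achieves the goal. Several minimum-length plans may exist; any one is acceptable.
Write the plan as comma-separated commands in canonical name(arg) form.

rotate(1, -90), rotate(0, 90), rotate(0, 90), extend(1), extend(1)

from: config: θ0=180°, θ1=90°, e=0
[1] after rotate(1, -90): config: θ0=180°, θ1=0°, e=0
[2] after rotate(0, 90): config: θ0=270°, θ1=0°, e=0
[3] after rotate(0, 90): config: θ0=0°, θ1=0°, e=0
[4] after extend(1): config: θ0=0°, θ1=0°, e=1
[5] after extend(1): config: θ0=0°, θ1=0°, e=2
nothing shorter than 5 reaches the goal.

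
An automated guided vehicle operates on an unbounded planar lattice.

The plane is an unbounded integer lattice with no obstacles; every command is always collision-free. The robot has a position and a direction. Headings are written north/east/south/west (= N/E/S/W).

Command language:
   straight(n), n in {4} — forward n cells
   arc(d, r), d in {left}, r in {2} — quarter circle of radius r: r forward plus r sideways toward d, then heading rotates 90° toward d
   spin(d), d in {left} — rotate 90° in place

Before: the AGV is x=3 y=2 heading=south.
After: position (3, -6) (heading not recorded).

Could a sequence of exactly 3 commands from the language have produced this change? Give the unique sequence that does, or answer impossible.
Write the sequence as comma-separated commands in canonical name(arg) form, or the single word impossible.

key: order matters: swapping straight(4) and spin(left) lands elsewhere
start: x=3 y=2 heading=south
1. straight(4) → x=3 y=-2 heading=south
2. straight(4) → x=3 y=-6 heading=south
3. spin(left) → x=3 y=-6 heading=east
no rival 3-sequence matches.

straight(4), straight(4), spin(left)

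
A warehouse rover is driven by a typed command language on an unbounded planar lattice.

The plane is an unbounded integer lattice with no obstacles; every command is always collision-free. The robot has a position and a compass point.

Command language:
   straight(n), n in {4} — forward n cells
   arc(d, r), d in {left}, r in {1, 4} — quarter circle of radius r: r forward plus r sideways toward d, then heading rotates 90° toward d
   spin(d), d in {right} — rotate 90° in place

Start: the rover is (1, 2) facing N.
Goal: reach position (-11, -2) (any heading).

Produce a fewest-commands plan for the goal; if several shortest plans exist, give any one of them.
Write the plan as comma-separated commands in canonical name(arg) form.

arc(left, 4), arc(left, 4), spin(right), arc(left, 4)

initial: (1, 2) facing N
1. arc(left, 4) → (-3, 6) facing W
2. arc(left, 4) → (-7, 2) facing S
3. spin(right) → (-7, 2) facing W
4. arc(left, 4) → (-11, -2) facing S
nothing shorter than 4 reaches the goal.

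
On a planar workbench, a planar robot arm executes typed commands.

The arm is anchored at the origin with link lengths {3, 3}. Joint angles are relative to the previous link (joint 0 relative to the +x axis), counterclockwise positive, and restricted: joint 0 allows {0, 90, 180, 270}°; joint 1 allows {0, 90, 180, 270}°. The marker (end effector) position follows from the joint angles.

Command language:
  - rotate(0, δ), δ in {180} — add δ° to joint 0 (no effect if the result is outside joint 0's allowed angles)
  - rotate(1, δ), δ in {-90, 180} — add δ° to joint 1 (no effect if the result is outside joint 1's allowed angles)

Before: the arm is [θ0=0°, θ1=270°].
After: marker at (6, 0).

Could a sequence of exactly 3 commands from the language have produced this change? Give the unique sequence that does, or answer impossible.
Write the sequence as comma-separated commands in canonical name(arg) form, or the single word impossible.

rotate(1, -90), rotate(1, -90), rotate(1, -90)

from: [θ0=0°, θ1=270°]
1. rotate(1, -90) → [θ0=0°, θ1=180°]
2. rotate(1, -90) → [θ0=0°, θ1=90°]
3. rotate(1, -90) → [θ0=0°, θ1=0°]
no other 3-command option fits: unique.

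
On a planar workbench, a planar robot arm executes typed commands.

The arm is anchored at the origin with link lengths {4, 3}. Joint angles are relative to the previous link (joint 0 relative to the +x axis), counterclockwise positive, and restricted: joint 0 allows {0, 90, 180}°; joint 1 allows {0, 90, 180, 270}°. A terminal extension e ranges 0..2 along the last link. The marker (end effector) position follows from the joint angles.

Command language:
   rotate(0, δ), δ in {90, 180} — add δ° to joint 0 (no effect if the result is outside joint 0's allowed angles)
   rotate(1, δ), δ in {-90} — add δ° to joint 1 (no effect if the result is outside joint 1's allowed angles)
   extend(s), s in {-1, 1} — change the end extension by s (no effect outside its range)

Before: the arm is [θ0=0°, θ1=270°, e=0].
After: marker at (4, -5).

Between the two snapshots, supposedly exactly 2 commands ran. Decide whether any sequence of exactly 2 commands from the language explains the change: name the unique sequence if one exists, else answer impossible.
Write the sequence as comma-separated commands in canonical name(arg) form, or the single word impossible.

t0: [θ0=0°, θ1=270°, e=0]
t=1 extend(1) ⇒ [θ0=0°, θ1=270°, e=1]
t=2 extend(1) ⇒ [θ0=0°, θ1=270°, e=2]
no rival 2-sequence matches.

extend(1), extend(1)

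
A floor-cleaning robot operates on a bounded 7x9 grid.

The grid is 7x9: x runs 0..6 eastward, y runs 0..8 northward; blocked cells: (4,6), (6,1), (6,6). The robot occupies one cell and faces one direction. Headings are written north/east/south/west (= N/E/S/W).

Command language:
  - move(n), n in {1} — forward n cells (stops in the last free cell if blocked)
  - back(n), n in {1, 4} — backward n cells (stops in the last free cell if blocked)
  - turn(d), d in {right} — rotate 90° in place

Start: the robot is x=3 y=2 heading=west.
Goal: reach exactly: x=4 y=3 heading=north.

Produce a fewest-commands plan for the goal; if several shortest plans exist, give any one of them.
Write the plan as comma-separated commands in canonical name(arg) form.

back(1), turn(right), move(1)

start: x=3 y=2 heading=west
1. back(1) → x=4 y=2 heading=west
2. turn(right) → x=4 y=2 heading=north
3. move(1) → x=4 y=3 heading=north
nothing shorter than 3 reaches the goal.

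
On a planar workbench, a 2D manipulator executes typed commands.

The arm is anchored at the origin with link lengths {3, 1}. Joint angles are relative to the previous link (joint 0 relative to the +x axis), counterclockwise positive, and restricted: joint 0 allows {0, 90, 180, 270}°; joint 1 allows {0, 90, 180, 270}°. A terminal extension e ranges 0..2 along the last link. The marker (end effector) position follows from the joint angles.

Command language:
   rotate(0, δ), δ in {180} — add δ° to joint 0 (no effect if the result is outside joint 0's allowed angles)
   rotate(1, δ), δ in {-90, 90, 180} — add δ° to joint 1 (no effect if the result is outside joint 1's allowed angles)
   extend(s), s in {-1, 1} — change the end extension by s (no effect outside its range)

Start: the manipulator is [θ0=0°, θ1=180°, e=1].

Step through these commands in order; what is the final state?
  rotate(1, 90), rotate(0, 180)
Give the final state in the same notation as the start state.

[θ0=180°, θ1=270°, e=1]

t0: [θ0=0°, θ1=180°, e=1]
[1] after rotate(1, 90): [θ0=0°, θ1=270°, e=1]
[2] after rotate(0, 180): [θ0=180°, θ1=270°, e=1]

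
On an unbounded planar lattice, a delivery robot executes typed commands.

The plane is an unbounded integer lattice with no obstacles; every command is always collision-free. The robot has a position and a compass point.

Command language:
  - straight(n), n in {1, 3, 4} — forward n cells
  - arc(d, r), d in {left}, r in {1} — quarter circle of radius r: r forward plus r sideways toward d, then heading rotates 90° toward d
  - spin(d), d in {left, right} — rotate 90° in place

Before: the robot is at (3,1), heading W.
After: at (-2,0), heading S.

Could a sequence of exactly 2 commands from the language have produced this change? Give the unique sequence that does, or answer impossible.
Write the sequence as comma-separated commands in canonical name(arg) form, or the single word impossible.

straight(4), arc(left, 1)

key: running arc(left, 1) before straight(4) would end elsewhere — order is forced
from: at (3,1), heading W
1. straight(4) → at (-1,1), heading W
2. arc(left, 1) → at (-2,0), heading S
all 36 alternatives checked — unique.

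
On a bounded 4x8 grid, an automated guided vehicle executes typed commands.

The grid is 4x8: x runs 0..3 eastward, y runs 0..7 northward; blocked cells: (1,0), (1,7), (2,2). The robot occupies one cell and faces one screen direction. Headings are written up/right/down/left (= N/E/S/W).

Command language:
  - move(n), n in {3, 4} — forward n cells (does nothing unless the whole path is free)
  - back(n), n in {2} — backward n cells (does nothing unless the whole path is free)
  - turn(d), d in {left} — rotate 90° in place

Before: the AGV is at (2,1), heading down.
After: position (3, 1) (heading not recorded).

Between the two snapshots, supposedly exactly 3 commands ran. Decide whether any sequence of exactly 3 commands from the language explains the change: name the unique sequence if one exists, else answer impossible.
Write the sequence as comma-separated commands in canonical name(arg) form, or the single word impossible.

turn(left), back(2), move(3)

key: order matters: swapping turn(left) and move(3) lands elsewhere
begin: at (2,1), heading down
1. turn(left) → at (2,1), heading right
2. back(2) → at (0,1), heading right
3. move(3) → at (3,1), heading right
all 64 alternatives checked — unique.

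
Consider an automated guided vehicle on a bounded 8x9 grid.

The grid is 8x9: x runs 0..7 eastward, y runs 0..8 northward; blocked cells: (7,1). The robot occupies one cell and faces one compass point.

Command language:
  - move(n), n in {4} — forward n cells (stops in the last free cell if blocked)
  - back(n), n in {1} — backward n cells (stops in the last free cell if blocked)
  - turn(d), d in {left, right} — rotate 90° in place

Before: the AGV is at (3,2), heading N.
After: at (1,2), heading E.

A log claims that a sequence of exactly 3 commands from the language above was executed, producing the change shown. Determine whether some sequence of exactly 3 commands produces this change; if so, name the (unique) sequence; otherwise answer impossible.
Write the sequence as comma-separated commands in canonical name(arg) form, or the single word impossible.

turn(right), back(1), back(1)

key: position moved to (1,2) AND the heading swung to E — translation plus rotation needed
start: at (3,2), heading N
1. turn(right) → at (3,2), heading E
2. back(1) → at (2,2), heading E
3. back(1) → at (1,2), heading E
all 64 alternatives checked — unique.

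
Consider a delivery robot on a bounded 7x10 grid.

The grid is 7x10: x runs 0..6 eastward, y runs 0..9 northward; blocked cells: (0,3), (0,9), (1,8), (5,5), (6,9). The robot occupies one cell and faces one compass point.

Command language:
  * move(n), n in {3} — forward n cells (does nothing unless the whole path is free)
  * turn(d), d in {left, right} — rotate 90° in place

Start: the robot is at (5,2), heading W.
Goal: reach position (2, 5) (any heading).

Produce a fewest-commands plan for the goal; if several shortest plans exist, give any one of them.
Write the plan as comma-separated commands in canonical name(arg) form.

start: at (5,2), heading W
[1] after move(3): at (2,2), heading W
[2] after turn(right): at (2,2), heading N
[3] after move(3): at (2,5), heading N
no 2-step plan works, so 3 is optimal.

move(3), turn(right), move(3)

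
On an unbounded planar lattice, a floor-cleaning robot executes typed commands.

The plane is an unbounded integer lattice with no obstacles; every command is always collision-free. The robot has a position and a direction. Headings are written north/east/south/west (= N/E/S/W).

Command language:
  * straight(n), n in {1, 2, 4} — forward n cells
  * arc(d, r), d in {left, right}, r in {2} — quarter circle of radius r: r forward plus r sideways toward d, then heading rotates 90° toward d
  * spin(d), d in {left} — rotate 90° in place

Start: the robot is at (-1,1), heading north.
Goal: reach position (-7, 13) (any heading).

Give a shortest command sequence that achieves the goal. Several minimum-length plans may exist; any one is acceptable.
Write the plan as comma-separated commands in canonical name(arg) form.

t0: at (-1,1), heading north
1. straight(2) → at (-1,3), heading north
2. straight(4) → at (-1,7), heading north
3. straight(4) → at (-1,11), heading north
4. arc(left, 2) → at (-3,13), heading west
5. straight(4) → at (-7,13), heading west
nothing shorter than 5 reaches the goal.

straight(2), straight(4), straight(4), arc(left, 2), straight(4)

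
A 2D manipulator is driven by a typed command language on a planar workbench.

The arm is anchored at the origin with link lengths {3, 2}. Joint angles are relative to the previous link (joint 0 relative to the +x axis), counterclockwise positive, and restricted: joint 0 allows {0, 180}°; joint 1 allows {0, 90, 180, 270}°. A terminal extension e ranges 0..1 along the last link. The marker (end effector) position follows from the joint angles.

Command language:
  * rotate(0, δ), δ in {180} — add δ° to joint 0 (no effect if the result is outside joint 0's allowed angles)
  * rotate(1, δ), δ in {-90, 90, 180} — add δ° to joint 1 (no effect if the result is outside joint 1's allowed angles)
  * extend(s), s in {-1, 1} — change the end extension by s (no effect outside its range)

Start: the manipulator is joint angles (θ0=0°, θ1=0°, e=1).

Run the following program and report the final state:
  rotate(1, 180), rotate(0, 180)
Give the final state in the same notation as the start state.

joint angles (θ0=180°, θ1=180°, e=1)

from: joint angles (θ0=0°, θ1=0°, e=1)
t=1 rotate(1, 180) ⇒ joint angles (θ0=0°, θ1=180°, e=1)
t=2 rotate(0, 180) ⇒ joint angles (θ0=180°, θ1=180°, e=1)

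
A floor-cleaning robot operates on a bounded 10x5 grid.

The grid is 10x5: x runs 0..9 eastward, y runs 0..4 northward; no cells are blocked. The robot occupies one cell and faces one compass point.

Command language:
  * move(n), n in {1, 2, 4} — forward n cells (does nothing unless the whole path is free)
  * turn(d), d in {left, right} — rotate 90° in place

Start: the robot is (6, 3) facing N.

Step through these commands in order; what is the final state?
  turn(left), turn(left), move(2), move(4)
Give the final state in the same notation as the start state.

t0: (6, 3) facing N
t=1 turn(left) ⇒ (6, 3) facing W
t=2 turn(left) ⇒ (6, 3) facing S
t=3 move(2) ⇒ (6, 1) facing S
t=4 move(4) ⇒ (6, 1) facing S

(6, 1) facing S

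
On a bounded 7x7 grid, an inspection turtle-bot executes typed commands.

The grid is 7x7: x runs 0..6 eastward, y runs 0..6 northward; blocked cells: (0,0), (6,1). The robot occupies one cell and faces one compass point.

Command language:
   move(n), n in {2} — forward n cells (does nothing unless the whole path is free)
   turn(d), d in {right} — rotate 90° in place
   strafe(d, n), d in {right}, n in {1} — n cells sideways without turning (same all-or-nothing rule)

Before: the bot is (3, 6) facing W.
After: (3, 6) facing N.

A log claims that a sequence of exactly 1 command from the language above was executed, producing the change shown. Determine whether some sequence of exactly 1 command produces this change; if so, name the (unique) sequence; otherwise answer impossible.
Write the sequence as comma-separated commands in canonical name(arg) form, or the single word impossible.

key: parked at (3,6) the whole time — nothing moves the robot
begin: (3, 6) facing W
1. turn(right) → (3, 6) facing N
no rival 1-sequence matches.

turn(right)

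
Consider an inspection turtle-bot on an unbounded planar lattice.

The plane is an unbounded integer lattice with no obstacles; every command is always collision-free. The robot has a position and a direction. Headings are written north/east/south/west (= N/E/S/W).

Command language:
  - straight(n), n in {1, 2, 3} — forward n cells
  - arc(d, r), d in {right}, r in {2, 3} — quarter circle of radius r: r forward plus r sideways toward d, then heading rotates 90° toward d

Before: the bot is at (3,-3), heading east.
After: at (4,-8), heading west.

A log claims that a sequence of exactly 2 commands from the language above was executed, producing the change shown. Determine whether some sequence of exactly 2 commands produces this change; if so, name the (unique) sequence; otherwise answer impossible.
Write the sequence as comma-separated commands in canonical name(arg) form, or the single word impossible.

key: cell and facing (now W) both changed — the 2 commands mix motion and turning
start: at (3,-3), heading east
1. arc(right, 3) → at (6,-6), heading south
2. arc(right, 2) → at (4,-8), heading west
all 25 alternatives checked — unique.

arc(right, 3), arc(right, 2)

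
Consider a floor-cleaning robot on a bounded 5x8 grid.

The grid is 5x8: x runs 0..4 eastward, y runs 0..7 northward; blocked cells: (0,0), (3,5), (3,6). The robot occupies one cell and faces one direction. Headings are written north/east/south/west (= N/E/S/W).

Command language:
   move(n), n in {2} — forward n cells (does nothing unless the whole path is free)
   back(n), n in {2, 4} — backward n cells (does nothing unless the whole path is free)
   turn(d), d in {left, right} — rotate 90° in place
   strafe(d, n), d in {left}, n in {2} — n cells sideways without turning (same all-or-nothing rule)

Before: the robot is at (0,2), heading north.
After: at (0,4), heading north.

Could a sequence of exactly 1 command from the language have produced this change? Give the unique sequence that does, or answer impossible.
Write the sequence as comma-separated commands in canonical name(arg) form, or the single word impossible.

move(2)

key: still facing N — the one step turns nothing
begin: at (0,2), heading north
step 1 (move(2)): at (0,4), heading north
all 6 alternatives checked — unique.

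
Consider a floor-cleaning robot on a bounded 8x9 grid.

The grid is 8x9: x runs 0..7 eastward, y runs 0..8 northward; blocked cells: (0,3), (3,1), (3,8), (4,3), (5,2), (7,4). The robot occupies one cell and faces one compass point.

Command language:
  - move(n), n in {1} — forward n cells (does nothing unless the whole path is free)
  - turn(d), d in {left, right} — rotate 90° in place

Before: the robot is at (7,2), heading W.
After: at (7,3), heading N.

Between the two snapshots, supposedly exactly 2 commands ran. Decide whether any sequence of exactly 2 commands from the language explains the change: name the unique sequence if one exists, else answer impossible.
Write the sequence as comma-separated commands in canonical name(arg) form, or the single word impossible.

turn(right), move(1)

key: cell and facing (now N) both changed — the 2 commands mix motion and turning
start: at (7,2), heading W
1. turn(right) → at (7,2), heading N
2. move(1) → at (7,3), heading N
no other 2-command option fits: unique.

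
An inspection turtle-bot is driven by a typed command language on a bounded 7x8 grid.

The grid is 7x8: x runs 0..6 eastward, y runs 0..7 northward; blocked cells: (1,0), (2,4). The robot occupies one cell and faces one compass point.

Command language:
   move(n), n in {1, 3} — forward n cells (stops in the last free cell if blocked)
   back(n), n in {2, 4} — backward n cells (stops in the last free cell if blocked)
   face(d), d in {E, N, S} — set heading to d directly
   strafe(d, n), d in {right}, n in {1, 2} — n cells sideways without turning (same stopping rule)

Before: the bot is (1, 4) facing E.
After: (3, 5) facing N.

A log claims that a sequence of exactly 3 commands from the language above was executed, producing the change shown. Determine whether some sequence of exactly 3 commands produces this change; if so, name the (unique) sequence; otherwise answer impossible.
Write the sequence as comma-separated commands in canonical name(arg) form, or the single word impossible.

key: order matters: swapping face(N) and strafe(right, 2) lands elsewhere
t0: (1, 4) facing E
1. face(N) → (1, 4) facing N
2. move(1) → (1, 5) facing N
3. strafe(right, 2) → (3, 5) facing N
all 729 alternatives checked — unique.

face(N), move(1), strafe(right, 2)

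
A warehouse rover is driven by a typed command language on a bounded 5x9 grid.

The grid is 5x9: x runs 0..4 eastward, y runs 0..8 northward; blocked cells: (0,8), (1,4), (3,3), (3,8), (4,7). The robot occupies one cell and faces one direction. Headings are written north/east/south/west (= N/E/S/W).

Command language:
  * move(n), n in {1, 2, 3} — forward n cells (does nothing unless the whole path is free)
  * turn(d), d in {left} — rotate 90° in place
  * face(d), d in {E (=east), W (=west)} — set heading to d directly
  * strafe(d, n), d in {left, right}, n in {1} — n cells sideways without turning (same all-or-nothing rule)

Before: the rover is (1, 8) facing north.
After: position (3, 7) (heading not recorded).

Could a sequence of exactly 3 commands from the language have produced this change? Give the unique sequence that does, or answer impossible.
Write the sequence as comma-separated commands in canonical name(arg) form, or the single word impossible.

face(E), strafe(right, 1), move(2)

key: order matters: swapping face(E) and move(2) lands elsewhere
initial: (1, 8) facing north
step 1 (face(E)): (1, 8) facing east
step 2 (strafe(right, 1)): (1, 7) facing east
step 3 (move(2)): (3, 7) facing east
uniquely the one of 512 3-step routes that fits.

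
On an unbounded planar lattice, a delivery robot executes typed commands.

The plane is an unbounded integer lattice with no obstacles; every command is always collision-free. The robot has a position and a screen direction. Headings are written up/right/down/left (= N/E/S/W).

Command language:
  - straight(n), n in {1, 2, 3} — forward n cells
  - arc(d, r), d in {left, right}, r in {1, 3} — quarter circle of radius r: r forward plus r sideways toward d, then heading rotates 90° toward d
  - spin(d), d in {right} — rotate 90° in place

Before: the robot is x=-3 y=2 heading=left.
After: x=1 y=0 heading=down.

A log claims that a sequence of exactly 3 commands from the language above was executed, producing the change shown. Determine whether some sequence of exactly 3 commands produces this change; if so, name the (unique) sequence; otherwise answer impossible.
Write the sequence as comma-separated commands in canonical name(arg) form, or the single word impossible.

key: running arc(right, 3) before spin(right) would end elsewhere — order is forced
begin: x=-3 y=2 heading=left
[1] after spin(right): x=-3 y=2 heading=up
[2] after arc(right, 1): x=-2 y=3 heading=right
[3] after arc(right, 3): x=1 y=0 heading=down
all 512 alternatives checked — unique.

spin(right), arc(right, 1), arc(right, 3)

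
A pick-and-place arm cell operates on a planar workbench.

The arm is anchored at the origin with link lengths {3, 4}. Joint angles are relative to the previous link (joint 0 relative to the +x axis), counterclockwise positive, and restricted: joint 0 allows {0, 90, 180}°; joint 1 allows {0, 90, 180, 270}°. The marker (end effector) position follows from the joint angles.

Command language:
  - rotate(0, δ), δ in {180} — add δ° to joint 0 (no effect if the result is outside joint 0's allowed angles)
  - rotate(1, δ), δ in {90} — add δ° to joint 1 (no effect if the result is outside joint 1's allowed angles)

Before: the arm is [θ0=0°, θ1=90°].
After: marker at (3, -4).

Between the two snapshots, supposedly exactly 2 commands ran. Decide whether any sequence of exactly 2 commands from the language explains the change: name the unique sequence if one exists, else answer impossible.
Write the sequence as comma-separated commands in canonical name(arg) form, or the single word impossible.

rotate(1, 90), rotate(1, 90)

initial: [θ0=0°, θ1=90°]
step 1 (rotate(1, 90)): [θ0=0°, θ1=180°]
step 2 (rotate(1, 90)): [θ0=0°, θ1=270°]
uniquely the one of 4 2-step routes that fits.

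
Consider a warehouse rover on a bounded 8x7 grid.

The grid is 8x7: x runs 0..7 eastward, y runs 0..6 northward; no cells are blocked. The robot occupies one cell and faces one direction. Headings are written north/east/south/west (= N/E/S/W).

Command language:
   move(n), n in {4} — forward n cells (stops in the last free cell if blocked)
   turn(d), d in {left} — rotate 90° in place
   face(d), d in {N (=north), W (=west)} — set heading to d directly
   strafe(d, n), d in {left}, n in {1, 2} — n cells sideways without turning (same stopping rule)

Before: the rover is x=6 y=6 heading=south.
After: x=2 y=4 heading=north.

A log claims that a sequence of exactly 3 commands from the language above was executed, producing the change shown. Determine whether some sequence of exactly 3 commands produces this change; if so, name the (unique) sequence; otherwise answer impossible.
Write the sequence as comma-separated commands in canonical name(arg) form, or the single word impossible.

impossible

every 3-command combo misses the target.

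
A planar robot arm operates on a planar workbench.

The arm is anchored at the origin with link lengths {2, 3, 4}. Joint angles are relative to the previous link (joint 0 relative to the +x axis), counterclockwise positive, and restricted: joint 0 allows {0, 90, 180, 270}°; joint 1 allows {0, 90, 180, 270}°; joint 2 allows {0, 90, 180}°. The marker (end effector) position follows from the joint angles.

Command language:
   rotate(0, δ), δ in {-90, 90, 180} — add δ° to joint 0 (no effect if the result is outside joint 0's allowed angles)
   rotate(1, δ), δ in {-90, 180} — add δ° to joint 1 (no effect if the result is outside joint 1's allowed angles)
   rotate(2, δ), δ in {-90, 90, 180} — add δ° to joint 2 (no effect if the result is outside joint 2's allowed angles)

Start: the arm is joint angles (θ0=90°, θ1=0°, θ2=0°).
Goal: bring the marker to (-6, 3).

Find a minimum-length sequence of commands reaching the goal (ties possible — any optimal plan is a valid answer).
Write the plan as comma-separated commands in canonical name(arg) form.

t0: joint angles (θ0=90°, θ1=0°, θ2=0°)
t=1 rotate(0, 90) ⇒ joint angles (θ0=180°, θ1=0°, θ2=0°)
t=2 rotate(2, 90) ⇒ joint angles (θ0=180°, θ1=0°, θ2=90°)
t=3 rotate(1, -90) ⇒ joint angles (θ0=180°, θ1=270°, θ2=90°)
minimal: 3 command(s), checked below 3.

rotate(0, 90), rotate(2, 90), rotate(1, -90)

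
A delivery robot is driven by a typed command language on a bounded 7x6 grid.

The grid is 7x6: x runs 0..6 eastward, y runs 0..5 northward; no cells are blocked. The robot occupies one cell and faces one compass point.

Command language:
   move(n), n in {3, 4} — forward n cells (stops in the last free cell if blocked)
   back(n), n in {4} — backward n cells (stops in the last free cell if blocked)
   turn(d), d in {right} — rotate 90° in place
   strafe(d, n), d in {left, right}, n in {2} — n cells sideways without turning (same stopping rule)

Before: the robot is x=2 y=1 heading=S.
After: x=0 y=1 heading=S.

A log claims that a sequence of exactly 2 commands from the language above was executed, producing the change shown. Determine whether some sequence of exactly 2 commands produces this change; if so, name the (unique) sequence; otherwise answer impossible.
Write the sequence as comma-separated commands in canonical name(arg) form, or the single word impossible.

strafe(right, 2), strafe(right, 2)

key: the second strafe(right, 2) runs into the grid edge before its full distance
initial: x=2 y=1 heading=S
step 1 (strafe(right, 2)): x=0 y=1 heading=S
step 2 (strafe(right, 2)): x=0 y=1 heading=S
uniquely the one of 36 2-step routes that fits.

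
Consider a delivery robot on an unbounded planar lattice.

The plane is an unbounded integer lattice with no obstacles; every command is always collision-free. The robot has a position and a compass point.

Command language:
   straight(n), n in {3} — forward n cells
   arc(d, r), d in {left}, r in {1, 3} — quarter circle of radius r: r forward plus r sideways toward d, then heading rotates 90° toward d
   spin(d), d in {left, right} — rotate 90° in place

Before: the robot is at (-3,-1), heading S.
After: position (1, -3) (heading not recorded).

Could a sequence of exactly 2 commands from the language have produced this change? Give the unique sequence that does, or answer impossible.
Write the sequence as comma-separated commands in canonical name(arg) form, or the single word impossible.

key: running arc(left, 1) before arc(left, 3) would end elsewhere — order is forced
start: at (-3,-1), heading S
t=1 arc(left, 3) ⇒ at (0,-4), heading E
t=2 arc(left, 1) ⇒ at (1,-3), heading N
all 25 alternatives checked — unique.

arc(left, 3), arc(left, 1)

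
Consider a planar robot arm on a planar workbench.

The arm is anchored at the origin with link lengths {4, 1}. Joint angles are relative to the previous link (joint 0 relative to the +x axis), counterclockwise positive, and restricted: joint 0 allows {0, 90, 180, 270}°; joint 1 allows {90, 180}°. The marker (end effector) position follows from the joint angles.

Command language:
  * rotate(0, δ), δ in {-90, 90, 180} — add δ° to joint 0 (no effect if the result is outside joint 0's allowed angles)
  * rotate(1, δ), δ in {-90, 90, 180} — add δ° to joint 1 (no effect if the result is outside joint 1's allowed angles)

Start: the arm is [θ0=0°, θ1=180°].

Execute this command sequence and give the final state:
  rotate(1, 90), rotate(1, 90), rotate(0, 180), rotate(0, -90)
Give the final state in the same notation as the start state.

initial: [θ0=0°, θ1=180°]
step 1 (rotate(1, 90)): [θ0=0°, θ1=180°]
step 2 (rotate(1, 90)): [θ0=0°, θ1=180°]
step 3 (rotate(0, 180)): [θ0=180°, θ1=180°]
step 4 (rotate(0, -90)): [θ0=90°, θ1=180°]

[θ0=90°, θ1=180°]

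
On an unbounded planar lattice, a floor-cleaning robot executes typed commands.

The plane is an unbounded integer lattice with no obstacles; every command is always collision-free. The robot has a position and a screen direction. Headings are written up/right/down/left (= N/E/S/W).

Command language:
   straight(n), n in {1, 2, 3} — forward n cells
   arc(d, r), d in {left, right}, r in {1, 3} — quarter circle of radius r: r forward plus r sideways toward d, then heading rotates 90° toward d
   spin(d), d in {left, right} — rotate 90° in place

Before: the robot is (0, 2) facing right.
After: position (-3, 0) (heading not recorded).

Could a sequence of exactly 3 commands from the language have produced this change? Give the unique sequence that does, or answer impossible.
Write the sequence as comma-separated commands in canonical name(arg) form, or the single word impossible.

arc(right, 1), arc(right, 1), straight(3)

key: running straight(3) before arc(right, 1) would end elsewhere — order is forced
t0: (0, 2) facing right
[1] after arc(right, 1): (1, 1) facing down
[2] after arc(right, 1): (0, 0) facing left
[3] after straight(3): (-3, 0) facing left
uniquely the one of 729 3-step routes that fits.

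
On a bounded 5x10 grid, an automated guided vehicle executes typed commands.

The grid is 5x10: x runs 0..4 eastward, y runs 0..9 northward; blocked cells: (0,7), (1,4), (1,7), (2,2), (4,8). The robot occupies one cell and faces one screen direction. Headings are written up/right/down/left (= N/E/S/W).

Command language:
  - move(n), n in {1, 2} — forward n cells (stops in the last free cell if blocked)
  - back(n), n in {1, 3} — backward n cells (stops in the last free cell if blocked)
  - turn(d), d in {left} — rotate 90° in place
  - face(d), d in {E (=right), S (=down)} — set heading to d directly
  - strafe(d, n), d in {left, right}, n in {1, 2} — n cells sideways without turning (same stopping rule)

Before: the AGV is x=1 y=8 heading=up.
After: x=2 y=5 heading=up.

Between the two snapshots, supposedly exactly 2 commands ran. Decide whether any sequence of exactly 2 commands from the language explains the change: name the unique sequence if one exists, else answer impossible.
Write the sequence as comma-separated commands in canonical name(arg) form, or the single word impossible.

strafe(right, 1), back(3)

key: running back(3) before strafe(right, 1) would end elsewhere — order is forced
initial: x=1 y=8 heading=up
[1] after strafe(right, 1): x=2 y=8 heading=up
[2] after back(3): x=2 y=5 heading=up
no other 2-command option fits: unique.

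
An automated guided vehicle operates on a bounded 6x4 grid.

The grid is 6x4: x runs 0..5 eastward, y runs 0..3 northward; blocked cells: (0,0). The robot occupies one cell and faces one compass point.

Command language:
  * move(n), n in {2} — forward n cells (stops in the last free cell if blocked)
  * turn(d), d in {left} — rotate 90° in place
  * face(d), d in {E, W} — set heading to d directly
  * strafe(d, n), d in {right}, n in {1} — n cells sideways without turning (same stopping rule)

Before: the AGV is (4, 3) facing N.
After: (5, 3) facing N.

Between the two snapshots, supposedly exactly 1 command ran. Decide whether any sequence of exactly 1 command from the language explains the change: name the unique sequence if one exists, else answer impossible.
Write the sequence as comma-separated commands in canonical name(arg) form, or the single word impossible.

strafe(right, 1)

key: heading stays N — the single command does not turn
initial: (4, 3) facing N
[1] after strafe(right, 1): (5, 3) facing N
uniquely the one of 5 1-step routes that fits.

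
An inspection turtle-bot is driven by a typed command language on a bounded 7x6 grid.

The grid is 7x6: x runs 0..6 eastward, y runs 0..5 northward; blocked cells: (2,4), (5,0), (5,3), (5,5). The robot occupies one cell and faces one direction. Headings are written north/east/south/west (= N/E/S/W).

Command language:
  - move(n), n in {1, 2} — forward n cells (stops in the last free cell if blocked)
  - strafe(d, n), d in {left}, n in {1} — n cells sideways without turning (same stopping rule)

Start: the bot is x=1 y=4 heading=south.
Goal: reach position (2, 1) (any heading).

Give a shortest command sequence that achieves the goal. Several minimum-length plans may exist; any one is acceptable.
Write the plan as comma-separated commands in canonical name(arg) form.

initial: x=1 y=4 heading=south
t=1 move(2) ⇒ x=1 y=2 heading=south
t=2 strafe(left, 1) ⇒ x=2 y=2 heading=south
t=3 move(1) ⇒ x=2 y=1 heading=south
minimal: 3 command(s), checked below 3.

move(2), strafe(left, 1), move(1)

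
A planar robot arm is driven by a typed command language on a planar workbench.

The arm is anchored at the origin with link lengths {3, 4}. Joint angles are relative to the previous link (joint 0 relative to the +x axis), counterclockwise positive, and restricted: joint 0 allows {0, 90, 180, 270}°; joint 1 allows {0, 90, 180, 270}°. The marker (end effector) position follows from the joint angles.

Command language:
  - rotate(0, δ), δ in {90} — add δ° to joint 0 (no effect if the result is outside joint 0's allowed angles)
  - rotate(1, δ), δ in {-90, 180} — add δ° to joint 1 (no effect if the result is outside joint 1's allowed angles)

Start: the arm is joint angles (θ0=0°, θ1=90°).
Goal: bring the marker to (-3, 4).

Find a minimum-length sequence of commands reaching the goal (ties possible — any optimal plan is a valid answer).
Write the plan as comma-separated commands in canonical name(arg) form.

rotate(0, 90), rotate(0, 90), rotate(1, 180)

initial: joint angles (θ0=0°, θ1=90°)
t=1 rotate(0, 90) ⇒ joint angles (θ0=90°, θ1=90°)
t=2 rotate(0, 90) ⇒ joint angles (θ0=180°, θ1=90°)
t=3 rotate(1, 180) ⇒ joint angles (θ0=180°, θ1=270°)
no 2-step plan works, so 3 is optimal.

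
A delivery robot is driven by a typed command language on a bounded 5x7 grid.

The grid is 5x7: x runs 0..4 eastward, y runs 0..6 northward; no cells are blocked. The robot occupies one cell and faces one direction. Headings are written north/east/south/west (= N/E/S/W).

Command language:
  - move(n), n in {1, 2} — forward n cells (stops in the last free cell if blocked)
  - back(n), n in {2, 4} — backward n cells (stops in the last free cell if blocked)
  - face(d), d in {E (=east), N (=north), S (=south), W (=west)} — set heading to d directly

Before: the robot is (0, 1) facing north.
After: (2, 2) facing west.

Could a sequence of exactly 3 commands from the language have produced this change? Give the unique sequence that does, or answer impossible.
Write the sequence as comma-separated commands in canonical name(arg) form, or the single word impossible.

move(1), face(W), back(2)

key: order matters: swapping move(1) and back(2) lands elsewhere
begin: (0, 1) facing north
t=1 move(1) ⇒ (0, 2) facing north
t=2 face(W) ⇒ (0, 2) facing west
t=3 back(2) ⇒ (2, 2) facing west
all 512 alternatives checked — unique.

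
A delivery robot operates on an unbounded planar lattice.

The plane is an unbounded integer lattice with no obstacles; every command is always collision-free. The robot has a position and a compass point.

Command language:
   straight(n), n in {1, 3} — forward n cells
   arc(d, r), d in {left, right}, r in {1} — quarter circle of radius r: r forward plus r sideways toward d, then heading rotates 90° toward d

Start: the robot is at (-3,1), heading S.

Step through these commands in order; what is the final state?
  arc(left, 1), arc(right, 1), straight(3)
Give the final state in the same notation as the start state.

at (-1,-4), heading S

initial: at (-3,1), heading S
1. arc(left, 1) → at (-2,0), heading E
2. arc(right, 1) → at (-1,-1), heading S
3. straight(3) → at (-1,-4), heading S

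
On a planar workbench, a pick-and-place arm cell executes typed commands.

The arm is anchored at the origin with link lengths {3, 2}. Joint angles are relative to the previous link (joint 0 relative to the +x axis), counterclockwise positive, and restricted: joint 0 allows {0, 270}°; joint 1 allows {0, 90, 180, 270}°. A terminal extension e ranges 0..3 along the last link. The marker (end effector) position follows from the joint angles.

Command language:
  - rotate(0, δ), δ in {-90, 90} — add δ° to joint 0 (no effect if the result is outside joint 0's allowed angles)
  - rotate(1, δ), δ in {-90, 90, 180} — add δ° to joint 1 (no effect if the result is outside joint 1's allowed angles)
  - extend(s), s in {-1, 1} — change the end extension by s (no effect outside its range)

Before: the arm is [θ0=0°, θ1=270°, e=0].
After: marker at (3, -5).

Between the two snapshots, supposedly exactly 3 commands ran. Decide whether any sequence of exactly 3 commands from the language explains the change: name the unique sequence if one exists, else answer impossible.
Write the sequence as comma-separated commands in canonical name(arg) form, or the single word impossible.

t0: [θ0=0°, θ1=270°, e=0]
step 1 (extend(1)): [θ0=0°, θ1=270°, e=1]
step 2 (extend(1)): [θ0=0°, θ1=270°, e=2]
step 3 (extend(1)): [θ0=0°, θ1=270°, e=3]
no other 3-command option fits: unique.

extend(1), extend(1), extend(1)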